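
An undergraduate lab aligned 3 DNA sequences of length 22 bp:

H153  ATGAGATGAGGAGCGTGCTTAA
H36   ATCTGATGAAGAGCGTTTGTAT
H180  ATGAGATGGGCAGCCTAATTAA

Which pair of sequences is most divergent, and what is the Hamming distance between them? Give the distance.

10

Pairwise Hamming distances:
  H153 vs H36: 7
  H153 vs H180: 5
  H36 vs H180: 10
The largest is 10, between H36 and H180.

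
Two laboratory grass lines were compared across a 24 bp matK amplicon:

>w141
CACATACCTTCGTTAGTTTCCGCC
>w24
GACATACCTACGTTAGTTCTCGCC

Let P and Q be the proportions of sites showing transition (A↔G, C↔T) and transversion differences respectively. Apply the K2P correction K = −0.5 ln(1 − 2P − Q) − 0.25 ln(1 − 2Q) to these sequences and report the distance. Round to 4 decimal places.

Mismatches occur at site 1 (C↔G, transversion), site 10 (T↔A, transversion), site 19 (T↔C, transition), site 20 (C↔T, transition).
Of the 4 differences, 2 transitions and 2 transversions over 24 sites: P = 2/24 = 0.083333, Q = 2/24 = 0.083333.
d = −0.5·ln(0.750001) − 0.25·ln(0.833334) = −0.5·(-0.287681) − 0.25·(-0.182321) = 0.1894.

0.1894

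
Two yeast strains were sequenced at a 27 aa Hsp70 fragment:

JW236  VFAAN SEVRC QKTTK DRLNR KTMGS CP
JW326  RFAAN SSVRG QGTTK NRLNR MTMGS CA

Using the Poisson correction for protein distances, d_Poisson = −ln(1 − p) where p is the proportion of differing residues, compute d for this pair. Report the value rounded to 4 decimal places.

0.3001

The sequences differ at positions 1 (V/R), 7 (E/S), 10 (C/G), 12 (K/G), 16 (D/N), 21 (K/M), 27 (P/A).
p = 7/27 = 0.259259.
d = −ln(1 − 0.259259) = −ln(0.740741) = 0.3001.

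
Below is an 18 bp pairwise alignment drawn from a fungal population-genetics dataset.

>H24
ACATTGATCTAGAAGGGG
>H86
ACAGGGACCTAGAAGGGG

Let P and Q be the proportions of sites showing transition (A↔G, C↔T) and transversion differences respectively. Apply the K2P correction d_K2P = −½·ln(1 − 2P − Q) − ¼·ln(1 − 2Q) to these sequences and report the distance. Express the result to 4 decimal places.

Mismatches occur at site 4 (T→G, transversion), site 5 (T→G, transversion), site 8 (T→C, transition).
Of the 3 differences, 1 transition and 2 transversions over 18 sites: P = 1/18 = 0.055556, Q = 2/18 = 0.111111.
d = −0.5·ln(0.777777) − 0.25·ln(0.777778) = −0.5·(-0.251315) − 0.25·(-0.251314) = 0.1885.

0.1885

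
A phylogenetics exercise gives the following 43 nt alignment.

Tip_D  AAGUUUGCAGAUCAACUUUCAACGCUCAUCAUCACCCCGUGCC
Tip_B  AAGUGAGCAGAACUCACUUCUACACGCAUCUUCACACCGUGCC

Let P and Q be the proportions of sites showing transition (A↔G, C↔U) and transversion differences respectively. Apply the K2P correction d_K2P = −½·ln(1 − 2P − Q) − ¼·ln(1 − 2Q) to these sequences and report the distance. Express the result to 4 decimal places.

0.3534

The sequences differ at positions 5 (U/G, transversion), 6 (U/A, transversion), 12 (U/A, transversion), 14 (A/U, transversion), 15 (A/C, transversion), 16 (C/A, transversion), 17 (U/C, transition), 21 (A/U, transversion), 24 (G/A, transition), 26 (U/G, transversion), 31 (A/U, transversion), 36 (C/A, transversion).
Of the 12 differences, 2 transitions and 10 transversions over 43 sites: P = 2/43 = 0.046512, Q = 10/43 = 0.232558.
d = −0.5·ln(0.674418) − 0.25·ln(0.534884) = −0.5·(-0.393905) − 0.25·(-0.625705) = 0.3534.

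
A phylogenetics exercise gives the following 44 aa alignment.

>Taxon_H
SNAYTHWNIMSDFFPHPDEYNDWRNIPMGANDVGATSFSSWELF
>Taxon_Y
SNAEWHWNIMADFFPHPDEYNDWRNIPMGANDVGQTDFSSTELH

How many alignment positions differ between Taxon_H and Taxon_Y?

Mismatches occur at site 4 (Y→E), site 5 (T→W), site 11 (S→A), site 35 (A→Q), site 37 (S→D), site 41 (W→T), site 44 (F→H).
That gives 7 mismatches out of 44 aligned sites, so the Hamming distance is 7.

7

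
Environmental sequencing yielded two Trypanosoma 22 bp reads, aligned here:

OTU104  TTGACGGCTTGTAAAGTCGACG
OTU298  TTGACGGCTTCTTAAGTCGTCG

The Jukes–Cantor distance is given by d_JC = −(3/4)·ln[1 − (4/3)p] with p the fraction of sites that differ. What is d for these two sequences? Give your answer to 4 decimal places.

Mismatches occur at site 11 (G/C), site 13 (A/T), site 20 (A/T).
p = 3/22 = 0.136364.
d = −0.75 · ln(1 − (4/3)·0.136364) = −0.75 · ln(0.818181) = −0.75 · (-0.200672) = 0.1505.

0.1505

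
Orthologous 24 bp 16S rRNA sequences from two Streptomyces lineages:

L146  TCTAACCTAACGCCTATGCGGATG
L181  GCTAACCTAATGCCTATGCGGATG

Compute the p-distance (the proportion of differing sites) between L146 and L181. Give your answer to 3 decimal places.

0.083

The sequences differ at positions 1 (T/G), 11 (C/T).
There are 2 differences over 24 sites, so p = 2/24 = 0.083.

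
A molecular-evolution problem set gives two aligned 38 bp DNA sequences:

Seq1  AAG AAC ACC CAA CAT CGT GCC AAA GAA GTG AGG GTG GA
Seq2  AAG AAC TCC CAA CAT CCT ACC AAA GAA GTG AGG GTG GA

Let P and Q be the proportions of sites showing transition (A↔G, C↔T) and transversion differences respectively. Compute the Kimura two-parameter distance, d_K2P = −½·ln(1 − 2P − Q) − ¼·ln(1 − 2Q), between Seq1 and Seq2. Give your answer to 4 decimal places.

Mismatches occur at site 7 (A↔T, transversion), site 17 (G↔C, transversion), site 19 (G↔A, transition).
Of the 3 differences, 1 transition and 2 transversions over 38 sites: P = 1/38 = 0.026316, Q = 2/38 = 0.052632.
d = −0.5·ln(0.894736) − 0.25·ln(0.894736) = −0.5·(-0.111227) − 0.25·(-0.111227) = 0.0834.

0.0834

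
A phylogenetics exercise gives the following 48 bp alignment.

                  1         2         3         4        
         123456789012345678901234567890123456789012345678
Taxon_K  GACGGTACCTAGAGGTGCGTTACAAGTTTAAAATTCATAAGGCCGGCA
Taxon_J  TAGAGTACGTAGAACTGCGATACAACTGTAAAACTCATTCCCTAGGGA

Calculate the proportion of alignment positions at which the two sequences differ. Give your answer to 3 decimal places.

Differing sites — 1:G/T; 3:C/G; 4:G/A; 9:C/G; 14:G/A; 15:G/C; 20:T/A; 26:G/C; 28:T/G; 34:T/C; 39:A/T; 40:A/C; 41:G/C; 42:G/C; 43:C/T; 44:C/A; 47:C/G.
There are 17 differences over 48 sites, so p = 17/48 = 0.354.

0.354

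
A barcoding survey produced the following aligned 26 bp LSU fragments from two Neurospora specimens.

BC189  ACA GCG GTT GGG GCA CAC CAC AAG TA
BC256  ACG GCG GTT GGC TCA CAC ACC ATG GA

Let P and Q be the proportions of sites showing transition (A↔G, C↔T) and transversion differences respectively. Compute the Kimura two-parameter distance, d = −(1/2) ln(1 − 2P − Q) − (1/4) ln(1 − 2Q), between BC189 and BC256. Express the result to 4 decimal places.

0.3386

Differing sites — 3:A/G (Ti); 12:G/C (Tv); 13:G/T (Tv); 19:C/A (Tv); 20:A/C (Tv); 23:A/T (Tv); 25:T/G (Tv).
Of the 7 differences, 1 transition and 6 transversions over 26 sites: P = 1/26 = 0.038462, Q = 6/26 = 0.230769.
d = −0.5·ln(0.692307) − 0.25·ln(0.538462) = −0.5·(-0.367726) − 0.25·(-0.619038) = 0.3386.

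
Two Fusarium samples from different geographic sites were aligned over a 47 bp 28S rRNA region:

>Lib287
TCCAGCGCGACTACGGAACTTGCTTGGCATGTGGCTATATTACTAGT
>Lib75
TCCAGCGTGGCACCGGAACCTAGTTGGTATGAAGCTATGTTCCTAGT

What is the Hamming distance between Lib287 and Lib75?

12

Mismatches occur at site 8 (C→T), site 10 (A→G), site 12 (T→A), site 13 (A→C), site 20 (T→C), site 22 (G→A), site 23 (C→G), site 28 (C→T), site 32 (T→A), site 33 (G→A), site 39 (A→G), site 42 (A→C).
That gives 12 mismatches out of 47 aligned sites, so the Hamming distance is 12.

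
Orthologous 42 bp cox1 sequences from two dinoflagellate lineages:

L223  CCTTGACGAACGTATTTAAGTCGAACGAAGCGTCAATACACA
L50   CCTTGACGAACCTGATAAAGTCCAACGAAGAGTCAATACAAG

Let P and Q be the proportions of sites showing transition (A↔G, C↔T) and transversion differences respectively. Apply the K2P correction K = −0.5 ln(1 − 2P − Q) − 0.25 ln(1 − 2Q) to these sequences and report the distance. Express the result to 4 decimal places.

0.2201

Differing sites — 12:G/C (Tv); 14:A/G (Ti); 15:T/A (Tv); 17:T/A (Tv); 23:G/C (Tv); 31:C/A (Tv); 41:C/A (Tv); 42:A/G (Ti).
Of the 8 differences, 2 transitions and 6 transversions over 42 sites: P = 2/42 = 0.047619, Q = 6/42 = 0.142857.
d = −0.5·ln(0.761905) − 0.25·ln(0.714286) = −0.5·(-0.271933) − 0.25·(-0.336472) = 0.2201.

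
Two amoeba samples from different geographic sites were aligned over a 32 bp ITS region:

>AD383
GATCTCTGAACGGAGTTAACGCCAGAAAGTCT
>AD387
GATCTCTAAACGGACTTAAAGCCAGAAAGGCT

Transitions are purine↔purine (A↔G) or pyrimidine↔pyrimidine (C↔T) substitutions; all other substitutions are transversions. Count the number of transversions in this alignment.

3

Differing sites — 8:G/A (Ti); 15:G/C (Tv); 20:C/A (Tv); 30:T/G (Tv).
Of the 4 differences, 1 transition and 3 transversions, so the answer is 3.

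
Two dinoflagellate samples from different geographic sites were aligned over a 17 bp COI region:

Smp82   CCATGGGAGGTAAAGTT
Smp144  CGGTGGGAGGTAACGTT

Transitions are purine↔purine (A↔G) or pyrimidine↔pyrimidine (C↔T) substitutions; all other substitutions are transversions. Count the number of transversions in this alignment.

2

Mismatches occur at site 2 (C↔G, transversion), site 3 (A↔G, transition), site 14 (A↔C, transversion).
Of the 3 differences, 1 transition and 2 transversions, so the answer is 2.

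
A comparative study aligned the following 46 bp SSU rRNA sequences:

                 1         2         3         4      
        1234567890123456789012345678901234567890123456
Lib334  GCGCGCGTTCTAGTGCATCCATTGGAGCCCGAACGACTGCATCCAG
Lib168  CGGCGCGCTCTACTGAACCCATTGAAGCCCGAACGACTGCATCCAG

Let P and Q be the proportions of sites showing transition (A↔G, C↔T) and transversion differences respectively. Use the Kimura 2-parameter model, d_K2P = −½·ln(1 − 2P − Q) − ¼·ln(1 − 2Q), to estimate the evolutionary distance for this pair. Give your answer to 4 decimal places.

0.1703

The sequences differ at positions 1 (G/C, transversion), 2 (C/G, transversion), 8 (T/C, transition), 13 (G/C, transversion), 16 (C/A, transversion), 18 (T/C, transition), 25 (G/A, transition).
Of the 7 differences, 3 transitions and 4 transversions over 46 sites: P = 3/46 = 0.065217, Q = 4/46 = 0.086957.
d = −0.5·ln(0.782609) − 0.25·ln(0.826086) = −0.5·(-0.245122) − 0.25·(-0.191056) = 0.1703.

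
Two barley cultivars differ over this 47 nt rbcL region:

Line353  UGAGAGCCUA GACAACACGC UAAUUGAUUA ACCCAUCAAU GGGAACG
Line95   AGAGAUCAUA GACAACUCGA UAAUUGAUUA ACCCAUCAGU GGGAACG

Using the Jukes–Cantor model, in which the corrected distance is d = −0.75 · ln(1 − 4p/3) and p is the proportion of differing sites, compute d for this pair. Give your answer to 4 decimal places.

0.1399

Differing sites — 1:U/A; 6:G/U; 8:C/A; 17:A/U; 20:C/A; 39:A/G.
p = 6/47 = 0.127660.
d = −0.75 · ln(1 − (4/3)·0.127660) = −0.75 · ln(0.829787) = −0.75 · (-0.186586) = 0.1399.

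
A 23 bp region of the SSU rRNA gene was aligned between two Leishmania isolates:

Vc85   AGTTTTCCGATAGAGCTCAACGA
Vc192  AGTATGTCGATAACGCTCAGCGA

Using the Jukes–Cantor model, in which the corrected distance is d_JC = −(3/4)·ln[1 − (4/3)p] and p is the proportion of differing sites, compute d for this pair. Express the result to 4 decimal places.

The sequences differ at positions 4 (T/A), 6 (T/G), 7 (C/T), 13 (G/A), 14 (A/C), 20 (A/G).
p = 6/23 = 0.260870.
d = −0.75 · ln(1 − (4/3)·0.260870) = −0.75 · ln(0.652173) = −0.75 · (-0.427445) = 0.3206.

0.3206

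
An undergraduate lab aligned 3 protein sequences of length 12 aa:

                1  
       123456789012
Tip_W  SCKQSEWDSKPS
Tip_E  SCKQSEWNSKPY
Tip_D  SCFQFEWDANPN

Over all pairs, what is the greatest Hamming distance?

Pairwise Hamming distances:
  Tip_W vs Tip_E: 2
  Tip_W vs Tip_D: 5
  Tip_E vs Tip_D: 6
The largest is 6, between Tip_E and Tip_D.

6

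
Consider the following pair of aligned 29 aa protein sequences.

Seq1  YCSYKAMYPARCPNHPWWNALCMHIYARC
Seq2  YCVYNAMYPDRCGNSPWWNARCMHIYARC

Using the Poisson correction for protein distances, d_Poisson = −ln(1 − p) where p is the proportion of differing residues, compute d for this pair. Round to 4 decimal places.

0.2318

Differing sites — 3:S/V; 5:K/N; 10:A/D; 13:P/G; 15:H/S; 21:L/R.
p = 6/29 = 0.206897.
d = −ln(1 − 0.206897) = −ln(0.793103) = 0.2318.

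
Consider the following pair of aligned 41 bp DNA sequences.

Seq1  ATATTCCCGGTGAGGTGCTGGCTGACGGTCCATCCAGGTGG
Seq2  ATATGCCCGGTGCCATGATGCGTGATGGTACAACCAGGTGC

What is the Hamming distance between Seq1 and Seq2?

11

Differing sites — 5:T/G; 13:A/C; 14:G/C; 15:G/A; 18:C/A; 21:G/C; 22:C/G; 26:C/T; 30:C/A; 33:T/A; 41:G/C.
That gives 11 mismatches out of 41 aligned sites, so the Hamming distance is 11.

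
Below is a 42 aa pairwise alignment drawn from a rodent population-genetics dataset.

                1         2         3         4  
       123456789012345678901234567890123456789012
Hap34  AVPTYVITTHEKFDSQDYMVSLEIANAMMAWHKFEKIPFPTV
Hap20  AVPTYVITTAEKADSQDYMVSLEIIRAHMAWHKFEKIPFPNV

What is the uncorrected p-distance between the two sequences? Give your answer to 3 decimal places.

Mismatches occur at site 10 (H/A), site 13 (F/A), site 25 (A/I), site 26 (N/R), site 28 (M/H), site 41 (T/N).
There are 6 differences over 42 sites, so p = 6/42 = 0.143.

0.143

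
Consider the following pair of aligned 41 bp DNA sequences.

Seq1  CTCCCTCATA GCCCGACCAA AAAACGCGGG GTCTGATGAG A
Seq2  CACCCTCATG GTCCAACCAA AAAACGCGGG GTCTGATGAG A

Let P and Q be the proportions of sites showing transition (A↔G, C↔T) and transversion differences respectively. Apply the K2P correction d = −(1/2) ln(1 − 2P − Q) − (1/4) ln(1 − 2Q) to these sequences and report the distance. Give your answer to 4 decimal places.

The sequences differ at positions 2 (T/A, transversion), 10 (A/G, transition), 12 (C/T, transition), 15 (G/A, transition).
Of the 4 differences, 3 transitions and 1 transversion over 41 sites: P = 3/41 = 0.073171, Q = 1/41 = 0.024390.
d = −0.5·ln(0.829268) − 0.25·ln(0.951220) = −0.5·(-0.187212) − 0.25·(-0.050010) = 0.1061.

0.1061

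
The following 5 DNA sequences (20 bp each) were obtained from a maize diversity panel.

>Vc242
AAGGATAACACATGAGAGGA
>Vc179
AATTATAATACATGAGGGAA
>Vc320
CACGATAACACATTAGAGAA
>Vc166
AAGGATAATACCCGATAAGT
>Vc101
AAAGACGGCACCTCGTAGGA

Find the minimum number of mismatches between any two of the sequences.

Pairwise Hamming distances:
  Vc242 vs Vc179: 5
  Vc242 vs Vc320: 4
  Vc242 vs Vc166: 6
  Vc242 vs Vc101: 8
  Vc179 vs Vc320: 6
  Vc179 vs Vc166: 9
  Vc179 vs Vc101: 12
  Vc320 vs Vc166: 10
  Vc320 vs Vc101: 10
  Vc166 vs Vc101: 10
The smallest is 4, between Vc242 and Vc320.

4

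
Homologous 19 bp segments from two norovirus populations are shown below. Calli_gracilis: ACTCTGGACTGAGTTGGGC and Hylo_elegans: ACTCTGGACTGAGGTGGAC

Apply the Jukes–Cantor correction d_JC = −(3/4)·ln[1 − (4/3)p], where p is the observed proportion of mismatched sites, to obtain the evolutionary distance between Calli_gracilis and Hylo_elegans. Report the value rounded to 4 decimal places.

0.1134

Mismatches occur at site 14 (T↔G), site 18 (G↔A).
p = 2/19 = 0.105263.
d = −0.75 · ln(1 − (4/3)·0.105263) = −0.75 · ln(0.859649) = −0.75 · (-0.151231) = 0.1134.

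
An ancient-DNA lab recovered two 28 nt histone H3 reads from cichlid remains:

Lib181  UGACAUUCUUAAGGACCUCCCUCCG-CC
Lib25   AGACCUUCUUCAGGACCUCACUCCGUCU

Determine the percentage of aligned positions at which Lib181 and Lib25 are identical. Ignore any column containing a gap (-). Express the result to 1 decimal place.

Excluding the 1 gap column leaves 27 comparable sites.
Mismatches occur at site 1 (U↔A), site 5 (A↔C), site 11 (A↔C), site 20 (C↔A), site 28 (C↔U).
22 of the 27 comparable sites match, so the percent identity is 22/27 × 100 = 81.5%.

81.5%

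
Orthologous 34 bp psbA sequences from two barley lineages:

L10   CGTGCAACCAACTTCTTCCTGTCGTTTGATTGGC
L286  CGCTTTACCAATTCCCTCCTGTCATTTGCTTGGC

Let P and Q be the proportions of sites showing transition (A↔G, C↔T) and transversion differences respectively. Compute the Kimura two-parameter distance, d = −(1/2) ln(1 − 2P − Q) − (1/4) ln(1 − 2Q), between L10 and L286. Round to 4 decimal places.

0.3395

Mismatches occur at site 3 (T→C, transition), site 4 (G→T, transversion), site 5 (C→T, transition), site 6 (A→T, transversion), site 12 (C→T, transition), site 14 (T→C, transition), site 16 (T→C, transition), site 24 (G→A, transition), site 29 (A→C, transversion).
Of the 9 differences, 6 transitions and 3 transversions over 34 sites: P = 6/34 = 0.176471, Q = 3/34 = 0.088235.
d = −0.5·ln(0.558823) − 0.25·ln(0.823530) = −0.5·(-0.581922) − 0.25·(-0.194155) = 0.3395.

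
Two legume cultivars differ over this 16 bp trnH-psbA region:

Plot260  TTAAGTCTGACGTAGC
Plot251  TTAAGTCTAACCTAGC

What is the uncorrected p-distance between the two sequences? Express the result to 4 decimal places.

The sequences differ at positions 9 (G/A), 12 (G/C).
There are 2 differences over 16 sites, so p = 2/16 = 0.1250.

0.1250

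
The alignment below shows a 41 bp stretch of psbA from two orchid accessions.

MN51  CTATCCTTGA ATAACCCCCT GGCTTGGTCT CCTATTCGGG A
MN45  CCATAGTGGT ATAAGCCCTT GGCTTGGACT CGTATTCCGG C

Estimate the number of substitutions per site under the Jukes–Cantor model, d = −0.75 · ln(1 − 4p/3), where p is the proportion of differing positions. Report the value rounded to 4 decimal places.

0.3321

Differing sites — 2:T/C; 5:C/A; 6:C/G; 8:T/G; 10:A/T; 15:C/G; 19:C/T; 28:T/A; 32:C/G; 38:G/C; 41:A/C.
p = 11/41 = 0.268293.
d = −0.75 · ln(1 − (4/3)·0.268293) = −0.75 · ln(0.642276) = −0.75 · (-0.442737) = 0.3321.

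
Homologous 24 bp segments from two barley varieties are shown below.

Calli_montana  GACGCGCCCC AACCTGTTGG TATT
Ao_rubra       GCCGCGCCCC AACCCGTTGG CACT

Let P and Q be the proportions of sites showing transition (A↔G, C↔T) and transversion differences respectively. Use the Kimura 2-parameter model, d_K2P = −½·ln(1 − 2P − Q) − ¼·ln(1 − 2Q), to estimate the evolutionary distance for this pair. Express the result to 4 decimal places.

Differing sites — 2:A/C (Tv); 15:T/C (Ti); 21:T/C (Ti); 23:T/C (Ti).
Of the 4 differences, 3 transitions and 1 transversion over 24 sites: P = 3/24 = 0.125000, Q = 1/24 = 0.041667.
d = −0.5·ln(0.708333) − 0.25·ln(0.916666) = −0.5·(-0.344841) − 0.25·(-0.087012) = 0.1942.

0.1942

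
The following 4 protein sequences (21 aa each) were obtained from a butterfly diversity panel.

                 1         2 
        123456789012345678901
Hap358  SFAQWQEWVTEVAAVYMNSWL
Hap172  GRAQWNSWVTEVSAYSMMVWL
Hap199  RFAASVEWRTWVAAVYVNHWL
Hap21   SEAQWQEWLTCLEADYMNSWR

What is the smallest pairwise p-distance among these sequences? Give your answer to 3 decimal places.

0.333

Pairwise Hamming distances:
  Hap358 vs Hap172: 9
  Hap358 vs Hap199: 8
  Hap358 vs Hap21: 7
  Hap172 vs Hap199: 14
  Hap172 vs Hap21: 13
  Hap199 vs Hap21: 13
The smallest is 7 mismatches, between Hap358 and Hap21; p = 7/21 = 0.333.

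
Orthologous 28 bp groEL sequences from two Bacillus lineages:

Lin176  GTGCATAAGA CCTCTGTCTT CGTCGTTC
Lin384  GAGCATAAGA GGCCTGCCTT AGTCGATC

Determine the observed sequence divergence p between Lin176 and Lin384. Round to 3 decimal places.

0.250

Mismatches occur at site 2 (T↔A), site 11 (C↔G), site 12 (C↔G), site 13 (T↔C), site 17 (T↔C), site 21 (C↔A), site 26 (T↔A).
There are 7 differences over 28 sites, so p = 7/28 = 0.250.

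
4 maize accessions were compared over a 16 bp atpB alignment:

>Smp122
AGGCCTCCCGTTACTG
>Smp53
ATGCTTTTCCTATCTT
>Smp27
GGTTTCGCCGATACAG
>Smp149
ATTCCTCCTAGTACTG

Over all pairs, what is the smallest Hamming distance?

5

Pairwise Hamming distances:
  Smp122 vs Smp53: 8
  Smp122 vs Smp27: 8
  Smp122 vs Smp149: 5
  Smp53 vs Smp27: 13
  Smp53 vs Smp149: 10
  Smp27 vs Smp149: 10
The smallest is 5, between Smp122 and Smp149.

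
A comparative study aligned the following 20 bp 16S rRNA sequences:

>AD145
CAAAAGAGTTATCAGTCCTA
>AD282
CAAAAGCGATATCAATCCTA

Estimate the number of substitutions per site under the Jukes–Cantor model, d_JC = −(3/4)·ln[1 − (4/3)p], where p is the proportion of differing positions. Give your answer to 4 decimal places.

Mismatches occur at site 7 (A/C), site 9 (T/A), site 15 (G/A).
p = 3/20 = 0.150000.
d = −0.75 · ln(1 − (4/3)·0.150000) = −0.75 · ln(0.800000) = −0.75 · (-0.223144) = 0.1674.

0.1674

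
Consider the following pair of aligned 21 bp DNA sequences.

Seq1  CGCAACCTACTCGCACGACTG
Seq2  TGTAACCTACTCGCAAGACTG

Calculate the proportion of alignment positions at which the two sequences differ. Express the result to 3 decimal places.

0.143

Mismatches occur at site 1 (C→T), site 3 (C→T), site 16 (C→A).
There are 3 differences over 21 sites, so p = 3/21 = 0.143.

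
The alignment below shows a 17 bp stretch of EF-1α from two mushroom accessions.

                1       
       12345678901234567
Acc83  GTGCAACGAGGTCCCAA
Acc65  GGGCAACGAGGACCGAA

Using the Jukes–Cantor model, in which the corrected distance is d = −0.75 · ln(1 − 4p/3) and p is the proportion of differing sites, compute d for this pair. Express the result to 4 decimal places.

Differing sites — 2:T/G; 12:T/A; 15:C/G.
p = 3/17 = 0.176471.
d = −0.75 · ln(1 − (4/3)·0.176471) = −0.75 · ln(0.764705) = −0.75 · (-0.268265) = 0.2012.

0.2012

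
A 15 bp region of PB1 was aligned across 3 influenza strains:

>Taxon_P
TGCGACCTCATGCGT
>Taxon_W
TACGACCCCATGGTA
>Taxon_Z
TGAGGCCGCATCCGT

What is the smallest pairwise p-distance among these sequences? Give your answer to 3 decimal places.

Pairwise Hamming distances:
  Taxon_P vs Taxon_W: 5
  Taxon_P vs Taxon_Z: 4
  Taxon_W vs Taxon_Z: 8
The smallest is 4 mismatches, between Taxon_P and Taxon_Z; p = 4/15 = 0.267.

0.267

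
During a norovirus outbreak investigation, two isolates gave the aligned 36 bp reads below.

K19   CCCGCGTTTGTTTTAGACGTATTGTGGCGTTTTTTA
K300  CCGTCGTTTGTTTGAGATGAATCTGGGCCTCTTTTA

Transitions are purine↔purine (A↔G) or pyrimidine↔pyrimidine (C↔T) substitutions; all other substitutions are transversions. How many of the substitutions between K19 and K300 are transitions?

3

Mismatches occur at site 3 (C/G, transversion), site 4 (G/T, transversion), site 14 (T/G, transversion), site 18 (C/T, transition), site 20 (T/A, transversion), site 23 (T/C, transition), site 24 (G/T, transversion), site 25 (T/G, transversion), site 29 (G/C, transversion), site 31 (T/C, transition).
Of the 10 differences, 3 transitions and 7 transversions, so the answer is 3.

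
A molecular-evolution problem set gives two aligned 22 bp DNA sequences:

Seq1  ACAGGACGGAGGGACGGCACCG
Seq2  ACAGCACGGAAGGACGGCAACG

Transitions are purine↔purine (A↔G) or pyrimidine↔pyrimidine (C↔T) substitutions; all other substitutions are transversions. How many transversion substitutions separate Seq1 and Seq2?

2

Differing sites — 5:G/C (Tv); 11:G/A (Ti); 20:C/A (Tv).
Of the 3 differences, 1 transition and 2 transversions, so the answer is 2.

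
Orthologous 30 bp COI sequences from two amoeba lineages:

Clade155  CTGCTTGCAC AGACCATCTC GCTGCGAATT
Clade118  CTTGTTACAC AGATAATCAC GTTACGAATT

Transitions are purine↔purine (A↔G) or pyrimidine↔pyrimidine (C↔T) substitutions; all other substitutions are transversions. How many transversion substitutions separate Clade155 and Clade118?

The sequences differ at positions 3 (G/T, transversion), 4 (C/G, transversion), 7 (G/A, transition), 14 (C/T, transition), 15 (C/A, transversion), 19 (T/A, transversion), 22 (C/T, transition), 24 (G/A, transition).
Of the 8 differences, 4 transitions and 4 transversions, so the answer is 4.

4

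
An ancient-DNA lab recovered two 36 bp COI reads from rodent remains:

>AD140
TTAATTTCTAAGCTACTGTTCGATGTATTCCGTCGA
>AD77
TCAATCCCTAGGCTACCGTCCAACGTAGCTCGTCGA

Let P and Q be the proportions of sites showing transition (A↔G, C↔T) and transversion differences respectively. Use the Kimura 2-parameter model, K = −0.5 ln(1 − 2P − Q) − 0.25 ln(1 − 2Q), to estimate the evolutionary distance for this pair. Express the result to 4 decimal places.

0.4520

The sequences differ at positions 2 (T/C, transition), 6 (T/C, transition), 7 (T/C, transition), 11 (A/G, transition), 17 (T/C, transition), 20 (T/C, transition), 22 (G/A, transition), 24 (T/C, transition), 28 (T/G, transversion), 29 (T/C, transition), 30 (C/T, transition).
Of the 11 differences, 10 transitions and 1 transversion over 36 sites: P = 10/36 = 0.277778, Q = 1/36 = 0.027778.
d = −0.5·ln(0.416666) − 0.25·ln(0.944444) = −0.5·(-0.875470) − 0.25·(-0.057159) = 0.4520.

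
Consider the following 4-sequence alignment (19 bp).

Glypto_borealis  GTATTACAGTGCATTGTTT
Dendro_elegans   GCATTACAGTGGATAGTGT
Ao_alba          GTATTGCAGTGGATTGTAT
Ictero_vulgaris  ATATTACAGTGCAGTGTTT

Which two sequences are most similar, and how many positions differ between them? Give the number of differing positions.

2

Pairwise Hamming distances:
  Glypto_borealis vs Dendro_elegans: 4
  Glypto_borealis vs Ao_alba: 3
  Glypto_borealis vs Ictero_vulgaris: 2
  Dendro_elegans vs Ao_alba: 4
  Dendro_elegans vs Ictero_vulgaris: 6
  Ao_alba vs Ictero_vulgaris: 5
The smallest is 2, between Glypto_borealis and Ictero_vulgaris.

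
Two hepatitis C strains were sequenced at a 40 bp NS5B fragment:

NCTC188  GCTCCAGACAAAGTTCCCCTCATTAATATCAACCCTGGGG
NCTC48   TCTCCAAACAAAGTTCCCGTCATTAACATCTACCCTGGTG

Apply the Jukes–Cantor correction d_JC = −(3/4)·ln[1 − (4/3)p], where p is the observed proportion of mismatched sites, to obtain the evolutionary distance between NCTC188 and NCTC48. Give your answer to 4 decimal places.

0.1674

Differing sites — 1:G/T; 7:G/A; 19:C/G; 27:T/C; 31:A/T; 39:G/T.
p = 6/40 = 0.150000.
d = −0.75 · ln(1 − (4/3)·0.150000) = −0.75 · ln(0.800000) = −0.75 · (-0.223144) = 0.1674.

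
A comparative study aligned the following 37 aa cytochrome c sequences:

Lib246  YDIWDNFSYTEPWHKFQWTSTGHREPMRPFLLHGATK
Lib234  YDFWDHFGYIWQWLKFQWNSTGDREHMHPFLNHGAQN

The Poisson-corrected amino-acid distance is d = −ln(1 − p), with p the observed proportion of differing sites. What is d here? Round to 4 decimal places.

Differing sites — 3:I/F; 6:N/H; 8:S/G; 10:T/I; 11:E/W; 12:P/Q; 14:H/L; 19:T/N; 23:H/D; 26:P/H; 28:R/H; 32:L/N; 36:T/Q; 37:K/N.
p = 14/37 = 0.378378.
d = −ln(1 − 0.378378) = −ln(0.621622) = 0.4754.

0.4754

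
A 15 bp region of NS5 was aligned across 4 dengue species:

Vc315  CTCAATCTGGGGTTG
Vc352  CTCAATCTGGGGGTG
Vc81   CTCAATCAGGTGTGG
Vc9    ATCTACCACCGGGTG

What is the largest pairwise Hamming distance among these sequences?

8

Pairwise Hamming distances:
  Vc315 vs Vc352: 1
  Vc315 vs Vc81: 3
  Vc315 vs Vc9: 7
  Vc352 vs Vc81: 4
  Vc352 vs Vc9: 6
  Vc81 vs Vc9: 8
The largest is 8, between Vc81 and Vc9.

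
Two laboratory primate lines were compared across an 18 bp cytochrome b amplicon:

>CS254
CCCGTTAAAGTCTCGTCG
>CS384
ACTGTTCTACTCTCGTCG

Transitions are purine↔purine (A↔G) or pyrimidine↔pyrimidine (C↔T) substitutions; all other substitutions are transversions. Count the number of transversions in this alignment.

4

Differing sites — 1:C/A (Tv); 3:C/T (Ti); 7:A/C (Tv); 8:A/T (Tv); 10:G/C (Tv).
Of the 5 differences, 1 transition and 4 transversions, so the answer is 4.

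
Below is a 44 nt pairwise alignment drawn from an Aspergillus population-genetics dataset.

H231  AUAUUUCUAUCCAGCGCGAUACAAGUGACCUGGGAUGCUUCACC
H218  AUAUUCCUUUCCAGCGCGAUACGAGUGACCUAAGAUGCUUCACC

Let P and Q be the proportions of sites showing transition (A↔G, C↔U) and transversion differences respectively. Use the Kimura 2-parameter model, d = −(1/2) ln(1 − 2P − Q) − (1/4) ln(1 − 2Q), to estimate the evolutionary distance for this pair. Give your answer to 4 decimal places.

0.1261

Differing sites — 6:U/C (Ti); 9:A/U (Tv); 23:A/G (Ti); 32:G/A (Ti); 33:G/A (Ti).
Of the 5 differences, 4 transitions and 1 transversion over 44 sites: P = 4/44 = 0.090909, Q = 1/44 = 0.022727.
d = −0.5·ln(0.795455) − 0.25·ln(0.954546) = −0.5·(-0.228841) − 0.25·(-0.046519) = 0.1261.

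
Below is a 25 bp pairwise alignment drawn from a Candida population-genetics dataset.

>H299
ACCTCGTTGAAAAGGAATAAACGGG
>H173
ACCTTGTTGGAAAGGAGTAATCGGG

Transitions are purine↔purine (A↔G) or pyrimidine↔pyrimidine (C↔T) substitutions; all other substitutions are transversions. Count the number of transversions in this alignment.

The sequences differ at positions 5 (C/T, transition), 10 (A/G, transition), 17 (A/G, transition), 21 (A/T, transversion).
Of the 4 differences, 3 transitions and 1 transversion, so the answer is 1.

1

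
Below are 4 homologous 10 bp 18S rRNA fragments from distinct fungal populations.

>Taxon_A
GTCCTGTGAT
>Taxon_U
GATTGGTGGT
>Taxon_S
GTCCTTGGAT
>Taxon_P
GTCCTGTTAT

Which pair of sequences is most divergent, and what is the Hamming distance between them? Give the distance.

7

Pairwise Hamming distances:
  Taxon_A vs Taxon_U: 5
  Taxon_A vs Taxon_S: 2
  Taxon_A vs Taxon_P: 1
  Taxon_U vs Taxon_S: 7
  Taxon_U vs Taxon_P: 6
  Taxon_S vs Taxon_P: 3
The largest is 7, between Taxon_U and Taxon_S.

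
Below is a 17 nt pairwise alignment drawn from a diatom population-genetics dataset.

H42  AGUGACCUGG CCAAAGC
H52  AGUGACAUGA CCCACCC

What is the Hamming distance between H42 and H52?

5

Differing sites — 7:C/A; 10:G/A; 13:A/C; 15:A/C; 16:G/C.
That gives 5 mismatches out of 17 aligned sites, so the Hamming distance is 5.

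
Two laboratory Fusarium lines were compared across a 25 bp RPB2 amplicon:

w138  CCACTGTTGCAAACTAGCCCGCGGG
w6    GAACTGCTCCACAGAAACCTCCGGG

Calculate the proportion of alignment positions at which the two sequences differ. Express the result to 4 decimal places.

Mismatches occur at site 1 (C↔G), site 2 (C↔A), site 7 (T↔C), site 9 (G↔C), site 12 (A↔C), site 14 (C↔G), site 15 (T↔A), site 17 (G↔A), site 20 (C↔T), site 21 (G↔C).
There are 10 differences over 25 sites, so p = 10/25 = 0.4000.

0.4000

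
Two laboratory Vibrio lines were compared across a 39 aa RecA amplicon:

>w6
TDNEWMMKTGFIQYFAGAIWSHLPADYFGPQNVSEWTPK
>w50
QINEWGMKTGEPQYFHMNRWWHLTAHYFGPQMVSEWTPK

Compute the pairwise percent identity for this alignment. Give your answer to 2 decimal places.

Mismatches occur at site 1 (T↔Q), site 2 (D↔I), site 6 (M↔G), site 11 (F↔E), site 12 (I↔P), site 16 (A↔H), site 17 (G↔M), site 18 (A↔N), site 19 (I↔R), site 21 (S↔W), site 24 (P↔T), site 26 (D↔H), site 32 (N↔M).
26 of the 39 sites match, so the percent identity is 26/39 × 100 = 66.67%.

66.67%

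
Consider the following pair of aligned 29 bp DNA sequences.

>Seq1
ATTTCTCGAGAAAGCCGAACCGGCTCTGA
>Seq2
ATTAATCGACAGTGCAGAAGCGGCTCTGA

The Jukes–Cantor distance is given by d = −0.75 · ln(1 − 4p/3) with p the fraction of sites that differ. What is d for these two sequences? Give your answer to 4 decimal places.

0.2913

The sequences differ at positions 4 (T/A), 5 (C/A), 10 (G/C), 12 (A/G), 13 (A/T), 16 (C/A), 20 (C/G).
p = 7/29 = 0.241379.
d = −0.75 · ln(1 − (4/3)·0.241379) = −0.75 · ln(0.678161) = −0.75 · (-0.388371) = 0.2913.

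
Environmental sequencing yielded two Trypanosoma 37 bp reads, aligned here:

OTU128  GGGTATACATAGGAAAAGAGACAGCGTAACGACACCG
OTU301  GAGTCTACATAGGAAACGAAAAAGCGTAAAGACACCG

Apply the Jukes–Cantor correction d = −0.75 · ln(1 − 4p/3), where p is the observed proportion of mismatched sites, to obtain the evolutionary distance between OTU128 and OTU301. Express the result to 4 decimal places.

Mismatches occur at site 2 (G→A), site 5 (A→C), site 17 (A→C), site 20 (G→A), site 22 (C→A), site 30 (C→A).
p = 6/37 = 0.162162.
d = −0.75 · ln(1 − (4/3)·0.162162) = −0.75 · ln(0.783784) = −0.75 · (-0.243622) = 0.1827.

0.1827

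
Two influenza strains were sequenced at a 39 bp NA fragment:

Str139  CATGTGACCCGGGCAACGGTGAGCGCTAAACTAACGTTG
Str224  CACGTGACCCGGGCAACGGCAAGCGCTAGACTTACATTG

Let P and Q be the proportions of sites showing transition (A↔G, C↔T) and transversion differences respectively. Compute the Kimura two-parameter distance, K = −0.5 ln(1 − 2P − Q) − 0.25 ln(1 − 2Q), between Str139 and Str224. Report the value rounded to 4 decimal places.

0.1788

The sequences differ at positions 3 (T/C, transition), 20 (T/C, transition), 21 (G/A, transition), 29 (A/G, transition), 33 (A/T, transversion), 36 (G/A, transition).
Of the 6 differences, 5 transitions and 1 transversion over 39 sites: P = 5/39 = 0.128205, Q = 1/39 = 0.025641.
d = −0.5·ln(0.717949) − 0.25·ln(0.948718) = −0.5·(-0.331357) − 0.25·(-0.052644) = 0.1788.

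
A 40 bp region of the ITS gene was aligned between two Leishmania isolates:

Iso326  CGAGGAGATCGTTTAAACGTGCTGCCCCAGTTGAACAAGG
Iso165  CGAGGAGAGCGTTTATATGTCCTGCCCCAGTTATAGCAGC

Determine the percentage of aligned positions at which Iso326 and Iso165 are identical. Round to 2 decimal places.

Mismatches occur at site 9 (T↔G), site 16 (A↔T), site 18 (C↔T), site 21 (G↔C), site 33 (G↔A), site 34 (A↔T), site 36 (C↔G), site 37 (A↔C), site 40 (G↔C).
31 of the 40 sites match, so the percent identity is 31/40 × 100 = 77.50%.

77.50%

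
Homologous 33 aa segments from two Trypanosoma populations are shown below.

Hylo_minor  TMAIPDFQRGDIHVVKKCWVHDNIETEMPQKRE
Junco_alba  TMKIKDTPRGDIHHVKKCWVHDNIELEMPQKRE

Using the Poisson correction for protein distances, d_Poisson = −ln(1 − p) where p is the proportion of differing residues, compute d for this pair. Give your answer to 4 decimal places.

Mismatches occur at site 3 (A/K), site 5 (P/K), site 7 (F/T), site 8 (Q/P), site 14 (V/H), site 26 (T/L).
p = 6/33 = 0.181818.
d = −ln(1 − 0.181818) = −ln(0.818182) = 0.2007.

0.2007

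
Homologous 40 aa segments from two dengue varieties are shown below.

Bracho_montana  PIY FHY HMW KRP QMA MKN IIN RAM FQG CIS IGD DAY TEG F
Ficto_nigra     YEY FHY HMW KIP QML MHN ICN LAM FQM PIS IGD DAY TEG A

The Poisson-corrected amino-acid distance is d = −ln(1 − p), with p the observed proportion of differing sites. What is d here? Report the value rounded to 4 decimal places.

The sequences differ at positions 1 (P/Y), 2 (I/E), 11 (R/I), 15 (A/L), 17 (K/H), 20 (I/C), 22 (R/L), 27 (G/M), 28 (C/P), 40 (F/A).
p = 10/40 = 0.250000.
d = −ln(1 − 0.250000) = −ln(0.750000) = 0.2877.

0.2877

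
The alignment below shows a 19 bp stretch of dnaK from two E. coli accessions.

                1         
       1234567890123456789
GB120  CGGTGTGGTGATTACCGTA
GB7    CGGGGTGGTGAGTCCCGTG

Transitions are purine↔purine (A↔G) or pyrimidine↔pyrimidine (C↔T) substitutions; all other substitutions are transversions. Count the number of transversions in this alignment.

3

The sequences differ at positions 4 (T/G, transversion), 12 (T/G, transversion), 14 (A/C, transversion), 19 (A/G, transition).
Of the 4 differences, 1 transition and 3 transversions, so the answer is 3.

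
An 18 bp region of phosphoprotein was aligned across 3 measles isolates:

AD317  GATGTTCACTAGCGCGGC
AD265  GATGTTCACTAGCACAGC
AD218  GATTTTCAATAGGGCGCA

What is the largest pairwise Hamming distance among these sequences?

7

Pairwise Hamming distances:
  AD317 vs AD265: 2
  AD317 vs AD218: 5
  AD265 vs AD218: 7
The largest is 7, between AD265 and AD218.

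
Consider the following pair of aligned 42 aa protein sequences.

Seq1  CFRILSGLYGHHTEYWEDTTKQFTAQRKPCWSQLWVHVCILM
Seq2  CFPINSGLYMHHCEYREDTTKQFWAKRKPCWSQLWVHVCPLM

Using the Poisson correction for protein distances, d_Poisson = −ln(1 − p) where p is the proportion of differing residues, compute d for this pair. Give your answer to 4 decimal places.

Differing sites — 3:R/P; 5:L/N; 10:G/M; 13:T/C; 16:W/R; 24:T/W; 26:Q/K; 40:I/P.
p = 8/42 = 0.190476.
d = −ln(1 − 0.190476) = −ln(0.809524) = 0.2113.

0.2113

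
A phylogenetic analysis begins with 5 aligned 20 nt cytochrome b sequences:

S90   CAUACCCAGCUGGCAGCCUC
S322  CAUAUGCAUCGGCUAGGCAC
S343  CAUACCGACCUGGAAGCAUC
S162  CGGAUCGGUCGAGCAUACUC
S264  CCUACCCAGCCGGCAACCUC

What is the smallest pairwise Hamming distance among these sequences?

Pairwise Hamming distances:
  S90 vs S322: 8
  S90 vs S343: 4
  S90 vs S162: 10
  S90 vs S264: 3
  S322 vs S343: 10
  S322 vs S162: 11
  S322 vs S264: 10
  S343 vs S162: 11
  S343 vs S264: 7
  S162 vs S264: 10
The smallest is 3, between S90 and S264.

3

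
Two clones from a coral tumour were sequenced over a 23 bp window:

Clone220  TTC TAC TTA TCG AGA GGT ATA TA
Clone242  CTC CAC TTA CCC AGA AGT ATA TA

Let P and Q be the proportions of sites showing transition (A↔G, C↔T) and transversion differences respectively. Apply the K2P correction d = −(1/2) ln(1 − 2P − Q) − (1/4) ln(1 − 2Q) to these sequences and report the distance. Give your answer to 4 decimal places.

0.2710

Mismatches occur at site 1 (T/C, transition), site 4 (T/C, transition), site 10 (T/C, transition), site 12 (G/C, transversion), site 16 (G/A, transition).
Of the 5 differences, 4 transitions and 1 transversion over 23 sites: P = 4/23 = 0.173913, Q = 1/23 = 0.043478.
d = −0.5·ln(0.608696) − 0.25·ln(0.913044) = −0.5·(-0.496436) − 0.25·(-0.090971) = 0.2710.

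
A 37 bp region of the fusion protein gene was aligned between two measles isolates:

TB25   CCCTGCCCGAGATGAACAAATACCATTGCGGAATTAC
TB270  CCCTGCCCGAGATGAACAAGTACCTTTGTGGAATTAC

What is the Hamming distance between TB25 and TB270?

3

Mismatches occur at site 20 (A→G), site 25 (A→T), site 29 (C→T).
That gives 3 mismatches out of 37 aligned sites, so the Hamming distance is 3.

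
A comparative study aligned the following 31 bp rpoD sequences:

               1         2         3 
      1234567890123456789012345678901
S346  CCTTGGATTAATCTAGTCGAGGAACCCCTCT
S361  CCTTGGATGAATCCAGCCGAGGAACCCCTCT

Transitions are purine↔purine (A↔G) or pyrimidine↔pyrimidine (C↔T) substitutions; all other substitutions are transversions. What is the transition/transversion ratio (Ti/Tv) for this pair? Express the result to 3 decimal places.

2.000

Mismatches occur at site 9 (T/G, transversion), site 14 (T/C, transition), site 17 (T/C, transition).
Of the 3 differences, 2 transitions and 1 transversion, so Ti/Tv = 2/1 = 2.000.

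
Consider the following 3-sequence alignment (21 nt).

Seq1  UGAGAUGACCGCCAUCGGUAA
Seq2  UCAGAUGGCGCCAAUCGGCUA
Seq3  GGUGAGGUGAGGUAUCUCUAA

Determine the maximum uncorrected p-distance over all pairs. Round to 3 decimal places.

Pairwise Hamming distances:
  Seq1 vs Seq2: 7
  Seq1 vs Seq3: 10
  Seq2 vs Seq3: 14
The largest is 14 mismatches, between Seq2 and Seq3; p = 14/21 = 0.667.

0.667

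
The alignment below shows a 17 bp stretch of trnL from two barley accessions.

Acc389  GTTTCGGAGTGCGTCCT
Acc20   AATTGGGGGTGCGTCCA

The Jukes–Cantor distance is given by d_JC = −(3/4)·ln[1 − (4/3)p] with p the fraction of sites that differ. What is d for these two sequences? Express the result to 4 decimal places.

Mismatches occur at site 1 (G/A), site 2 (T/A), site 5 (C/G), site 8 (A/G), site 17 (T/A).
p = 5/17 = 0.294118.
d = −0.75 · ln(1 − (4/3)·0.294118) = −0.75 · ln(0.607843) = −0.75 · (-0.497839) = 0.3734.

0.3734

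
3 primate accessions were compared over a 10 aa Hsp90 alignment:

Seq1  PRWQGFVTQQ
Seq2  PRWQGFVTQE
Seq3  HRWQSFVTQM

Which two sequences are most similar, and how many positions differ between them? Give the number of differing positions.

1

Pairwise Hamming distances:
  Seq1 vs Seq2: 1
  Seq1 vs Seq3: 3
  Seq2 vs Seq3: 3
The smallest is 1, between Seq1 and Seq2.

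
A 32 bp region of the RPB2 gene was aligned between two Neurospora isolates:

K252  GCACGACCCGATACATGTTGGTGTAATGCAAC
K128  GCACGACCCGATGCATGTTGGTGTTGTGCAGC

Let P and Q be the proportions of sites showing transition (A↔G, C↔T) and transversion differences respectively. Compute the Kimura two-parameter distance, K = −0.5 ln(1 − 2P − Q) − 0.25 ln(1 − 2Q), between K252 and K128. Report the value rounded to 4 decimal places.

Differing sites — 13:A/G (Ti); 25:A/T (Tv); 26:A/G (Ti); 31:A/G (Ti).
Of the 4 differences, 3 transitions and 1 transversion over 32 sites: P = 3/32 = 0.093750, Q = 1/32 = 0.031250.
d = −0.5·ln(0.781250) − 0.25·ln(0.937500) = −0.5·(-0.246860) − 0.25·(-0.064539) = 0.1396.

0.1396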